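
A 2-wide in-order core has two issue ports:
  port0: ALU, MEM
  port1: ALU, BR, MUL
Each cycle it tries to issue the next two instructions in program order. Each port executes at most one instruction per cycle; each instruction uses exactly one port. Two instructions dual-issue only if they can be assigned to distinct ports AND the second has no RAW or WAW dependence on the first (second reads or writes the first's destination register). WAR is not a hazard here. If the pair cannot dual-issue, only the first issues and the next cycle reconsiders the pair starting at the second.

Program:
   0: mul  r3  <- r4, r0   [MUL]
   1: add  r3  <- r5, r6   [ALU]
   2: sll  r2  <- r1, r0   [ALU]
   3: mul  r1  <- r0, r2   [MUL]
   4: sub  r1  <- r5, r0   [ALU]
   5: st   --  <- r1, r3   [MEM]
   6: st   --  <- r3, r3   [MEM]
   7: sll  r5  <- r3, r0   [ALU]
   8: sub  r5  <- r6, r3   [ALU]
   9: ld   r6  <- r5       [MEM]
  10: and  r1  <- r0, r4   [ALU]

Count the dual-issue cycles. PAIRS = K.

PAIRS = 3

[0] i0  mul  -- WAW r3
[1] i1,i2  add;sll  -- dual
[2] i3  mul  -- WAW r1
[3] i4  sub  -- RAW r1
[4] i5  st  -- no-port MEM/MEM
[5] i6,i7  st;sll  -- dual
[6] i8  sub  -- RAW r5
[7] i9,i10  ld;and  -- dual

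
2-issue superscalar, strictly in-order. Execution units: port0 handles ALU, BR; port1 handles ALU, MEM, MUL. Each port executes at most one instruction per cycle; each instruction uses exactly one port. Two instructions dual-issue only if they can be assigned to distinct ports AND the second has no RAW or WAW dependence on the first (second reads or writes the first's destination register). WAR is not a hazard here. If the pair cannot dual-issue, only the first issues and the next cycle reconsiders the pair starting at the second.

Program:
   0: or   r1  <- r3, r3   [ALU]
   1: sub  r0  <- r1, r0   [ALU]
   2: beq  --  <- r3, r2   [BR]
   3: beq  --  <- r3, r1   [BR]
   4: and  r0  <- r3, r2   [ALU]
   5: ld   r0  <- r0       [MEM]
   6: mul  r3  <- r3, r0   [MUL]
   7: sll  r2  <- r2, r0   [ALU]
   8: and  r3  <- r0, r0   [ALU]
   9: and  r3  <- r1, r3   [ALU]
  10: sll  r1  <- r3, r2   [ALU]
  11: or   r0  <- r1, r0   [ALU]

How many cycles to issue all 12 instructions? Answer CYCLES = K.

  cy0 -> i0 (or) RAW r1
  cy1 -> i1+i2 (sub+beq) 2-wide
  cy2 -> i3+i4 (beq+and) 2-wide
  cy3 -> i5 (ld) no-port MEM/MUL
  cy4 -> i6+i7 (mul+sll) 2-wide
  cy5 -> i8 (and) RAW+WAW r3
  cy6 -> i9 (and) RAW r3
  cy7 -> i10 (sll) RAW r1
  cy8 -> i11 (or) tail

CYCLES = 9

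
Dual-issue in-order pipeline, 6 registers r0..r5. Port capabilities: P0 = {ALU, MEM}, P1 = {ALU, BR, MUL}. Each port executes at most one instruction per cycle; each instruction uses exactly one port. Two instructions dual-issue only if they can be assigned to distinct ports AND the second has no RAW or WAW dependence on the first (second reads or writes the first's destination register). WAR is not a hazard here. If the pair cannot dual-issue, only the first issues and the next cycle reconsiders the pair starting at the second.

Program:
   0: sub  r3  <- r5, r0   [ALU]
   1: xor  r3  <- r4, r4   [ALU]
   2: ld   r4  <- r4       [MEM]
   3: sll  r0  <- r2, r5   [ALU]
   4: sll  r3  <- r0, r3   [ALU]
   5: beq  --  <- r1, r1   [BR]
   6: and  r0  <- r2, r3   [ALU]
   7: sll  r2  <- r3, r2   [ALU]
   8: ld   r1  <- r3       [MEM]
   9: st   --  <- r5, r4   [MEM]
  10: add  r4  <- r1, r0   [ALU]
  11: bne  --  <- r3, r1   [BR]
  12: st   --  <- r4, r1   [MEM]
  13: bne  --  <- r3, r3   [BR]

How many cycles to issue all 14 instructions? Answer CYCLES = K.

CYCLES = 9

#0 head=0: sub.ALU i0 WAW r3
#1 head=1: xor.ALU ld.MEM i1&i2 dual
#2 head=3: sll.ALU i3 RAW r0
#3 head=4: sll.ALU beq.BR i4&i5 dual
#4 head=6: and.ALU sll.ALU i6&i7 dual
#5 head=8: ld.MEM i8 no-port MEM/MEM
#6 head=9: st.MEM add.ALU i9&i10 dual
#7 head=11: bne.BR st.MEM i11&i12 dual
#8 head=13: bne.BR i13 tail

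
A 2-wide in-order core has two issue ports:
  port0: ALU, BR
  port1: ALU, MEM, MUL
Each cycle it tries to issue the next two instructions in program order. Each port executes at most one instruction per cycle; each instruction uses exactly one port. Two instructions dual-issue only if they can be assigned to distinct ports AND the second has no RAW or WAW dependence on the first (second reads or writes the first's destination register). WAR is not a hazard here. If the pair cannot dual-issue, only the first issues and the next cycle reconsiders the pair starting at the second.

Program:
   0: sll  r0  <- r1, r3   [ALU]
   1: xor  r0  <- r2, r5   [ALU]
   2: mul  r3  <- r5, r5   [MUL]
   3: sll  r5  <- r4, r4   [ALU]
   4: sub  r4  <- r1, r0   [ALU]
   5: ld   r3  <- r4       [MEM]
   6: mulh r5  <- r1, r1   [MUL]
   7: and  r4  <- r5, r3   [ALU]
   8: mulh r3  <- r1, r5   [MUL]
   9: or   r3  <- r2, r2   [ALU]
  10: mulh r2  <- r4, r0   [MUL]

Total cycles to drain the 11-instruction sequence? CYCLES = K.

CYCLES = 7

[0] i0  sll  -- WAW r0
[1] i1+i2  xor;mul  -- pair
[2] i3+i4  sll;sub  -- pair
[3] i5  ld  -- no-port MEM/MUL
[4] i6  mulh  -- RAW r5
[5] i7+i8  and;mulh  -- pair
[6] i9+i10  or;mulh  -- pair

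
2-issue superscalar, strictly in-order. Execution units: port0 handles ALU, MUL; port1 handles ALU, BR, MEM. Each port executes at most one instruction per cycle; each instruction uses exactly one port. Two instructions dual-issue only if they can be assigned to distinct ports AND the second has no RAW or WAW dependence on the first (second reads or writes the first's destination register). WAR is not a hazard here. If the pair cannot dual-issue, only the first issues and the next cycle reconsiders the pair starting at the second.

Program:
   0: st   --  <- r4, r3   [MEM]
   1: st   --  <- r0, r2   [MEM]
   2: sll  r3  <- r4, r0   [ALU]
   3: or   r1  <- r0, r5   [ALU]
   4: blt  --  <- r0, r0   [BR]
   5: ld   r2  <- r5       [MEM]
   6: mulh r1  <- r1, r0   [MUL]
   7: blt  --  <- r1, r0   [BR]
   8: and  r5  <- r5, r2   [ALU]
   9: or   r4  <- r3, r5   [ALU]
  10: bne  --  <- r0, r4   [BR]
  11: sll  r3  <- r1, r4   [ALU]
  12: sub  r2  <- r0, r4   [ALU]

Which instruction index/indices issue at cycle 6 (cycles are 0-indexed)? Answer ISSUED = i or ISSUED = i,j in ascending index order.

c0: i0 st  no-port MEM/MEM
c1: i1,i2 st+sll  2-wide
c2: i3,i4 or+blt  2-wide
c3: i5,i6 ld+mulh  2-wide
c4: i7,i8 blt+and  2-wide
c5: i9 or  RAW r4
c6: i10,i11 bne+sll  2-wide
c7: i12 sub  tail

ISSUED = 10,11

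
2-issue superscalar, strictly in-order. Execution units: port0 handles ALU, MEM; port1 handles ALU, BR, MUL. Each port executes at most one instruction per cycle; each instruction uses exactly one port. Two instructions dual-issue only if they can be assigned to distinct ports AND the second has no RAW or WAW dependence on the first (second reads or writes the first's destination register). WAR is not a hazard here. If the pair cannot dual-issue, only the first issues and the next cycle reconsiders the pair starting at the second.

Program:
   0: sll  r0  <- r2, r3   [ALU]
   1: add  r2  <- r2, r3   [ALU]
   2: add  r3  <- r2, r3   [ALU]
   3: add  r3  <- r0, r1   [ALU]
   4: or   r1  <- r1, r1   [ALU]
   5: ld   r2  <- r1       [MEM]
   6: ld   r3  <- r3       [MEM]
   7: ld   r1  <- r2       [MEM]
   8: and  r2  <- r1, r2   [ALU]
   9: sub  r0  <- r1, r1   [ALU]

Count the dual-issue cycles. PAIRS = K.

0. sll.ALU/add.ALU @i0&i1  | 2-wide
1. add.ALU @i2  | WAW r3
2. add.ALU/or.ALU @i3&i4  | 2-wide
3. ld.MEM @i5  | no-port MEM/MEM
4. ld.MEM @i6  | no-port MEM/MEM
5. ld.MEM @i7  | RAW r1
6. and.ALU/sub.ALU @i8&i9  | 2-wide

PAIRS = 3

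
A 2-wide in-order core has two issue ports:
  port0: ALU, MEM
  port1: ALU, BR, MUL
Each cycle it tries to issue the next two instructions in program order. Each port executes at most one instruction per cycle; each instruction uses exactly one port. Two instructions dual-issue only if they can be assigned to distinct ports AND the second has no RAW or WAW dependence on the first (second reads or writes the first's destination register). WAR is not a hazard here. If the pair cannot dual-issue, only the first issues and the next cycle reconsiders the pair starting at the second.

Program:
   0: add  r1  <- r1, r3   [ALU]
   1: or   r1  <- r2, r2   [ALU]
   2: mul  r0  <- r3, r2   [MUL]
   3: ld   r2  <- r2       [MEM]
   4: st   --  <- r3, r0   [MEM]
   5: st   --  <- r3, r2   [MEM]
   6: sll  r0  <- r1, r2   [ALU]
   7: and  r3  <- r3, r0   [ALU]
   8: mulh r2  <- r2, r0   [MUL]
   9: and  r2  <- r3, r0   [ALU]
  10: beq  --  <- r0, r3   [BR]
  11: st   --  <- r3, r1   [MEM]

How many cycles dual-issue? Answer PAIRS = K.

  cy0 -> i0 (add) WAW r1
  cy1 -> i1/i2 (or mul) 2-wide
  cy2 -> i3 (ld) no-port MEM/MEM
  cy3 -> i4 (st) no-port MEM/MEM
  cy4 -> i5/i6 (st sll) 2-wide
  cy5 -> i7/i8 (and mulh) 2-wide
  cy6 -> i9/i10 (and beq) 2-wide
  cy7 -> i11 (st) tail

PAIRS = 4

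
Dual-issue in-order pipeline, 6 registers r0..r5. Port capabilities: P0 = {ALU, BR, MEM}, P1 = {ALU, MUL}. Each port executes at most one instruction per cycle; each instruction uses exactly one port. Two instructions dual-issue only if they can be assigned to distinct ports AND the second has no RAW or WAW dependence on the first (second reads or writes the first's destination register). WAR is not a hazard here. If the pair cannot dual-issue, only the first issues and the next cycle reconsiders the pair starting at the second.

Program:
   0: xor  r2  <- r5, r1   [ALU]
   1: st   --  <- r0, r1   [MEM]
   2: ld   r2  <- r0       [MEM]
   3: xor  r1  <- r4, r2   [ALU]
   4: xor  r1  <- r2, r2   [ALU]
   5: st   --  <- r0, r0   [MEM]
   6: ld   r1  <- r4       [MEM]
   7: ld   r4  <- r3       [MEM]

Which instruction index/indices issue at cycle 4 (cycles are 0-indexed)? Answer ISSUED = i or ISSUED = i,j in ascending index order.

ISSUED = 6

[0] i0&i1  xor/st  -- dual
[1] i2  ld  -- RAW r2
[2] i3  xor  -- WAW r1
[3] i4&i5  xor/st  -- dual
[4] i6  ld  -- no-port MEM/MEM
[5] i7  ld  -- tail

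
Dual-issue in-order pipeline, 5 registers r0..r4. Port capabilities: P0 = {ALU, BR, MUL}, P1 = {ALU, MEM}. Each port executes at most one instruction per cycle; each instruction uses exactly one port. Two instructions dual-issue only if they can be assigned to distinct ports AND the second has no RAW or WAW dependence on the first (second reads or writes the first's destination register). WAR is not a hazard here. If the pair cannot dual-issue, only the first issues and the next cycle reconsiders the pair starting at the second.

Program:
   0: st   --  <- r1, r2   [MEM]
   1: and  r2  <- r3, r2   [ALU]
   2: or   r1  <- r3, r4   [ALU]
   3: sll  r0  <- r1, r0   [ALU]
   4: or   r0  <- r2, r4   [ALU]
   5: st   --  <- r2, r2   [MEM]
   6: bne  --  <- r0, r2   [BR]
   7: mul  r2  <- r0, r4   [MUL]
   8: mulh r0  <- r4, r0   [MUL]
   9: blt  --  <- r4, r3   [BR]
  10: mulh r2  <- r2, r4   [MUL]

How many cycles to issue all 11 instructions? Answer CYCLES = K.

CYCLES = 9

[0] i0,i1  st.MEM/and.ALU  -- dual
[1] i2  or.ALU  -- RAW r1
[2] i3  sll.ALU  -- WAW r0
[3] i4,i5  or.ALU/st.MEM  -- dual
[4] i6  bne.BR  -- no-port BR/MUL
[5] i7  mul.MUL  -- no-port MUL/MUL
[6] i8  mulh.MUL  -- no-port MUL/BR
[7] i9  blt.BR  -- no-port BR/MUL
[8] i10  mulh.MUL  -- tail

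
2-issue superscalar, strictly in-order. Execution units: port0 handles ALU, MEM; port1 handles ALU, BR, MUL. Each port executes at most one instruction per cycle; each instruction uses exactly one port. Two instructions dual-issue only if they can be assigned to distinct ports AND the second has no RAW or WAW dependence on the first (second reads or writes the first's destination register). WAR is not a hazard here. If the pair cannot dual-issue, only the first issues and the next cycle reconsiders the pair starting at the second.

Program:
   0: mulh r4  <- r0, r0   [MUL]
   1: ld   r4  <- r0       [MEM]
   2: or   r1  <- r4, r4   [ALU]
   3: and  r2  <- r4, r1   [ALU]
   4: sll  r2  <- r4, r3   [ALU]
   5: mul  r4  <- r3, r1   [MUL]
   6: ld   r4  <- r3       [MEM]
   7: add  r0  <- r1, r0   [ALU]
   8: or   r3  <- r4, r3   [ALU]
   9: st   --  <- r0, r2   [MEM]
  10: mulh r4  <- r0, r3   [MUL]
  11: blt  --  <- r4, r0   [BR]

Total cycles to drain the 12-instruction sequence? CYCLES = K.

c0: i0 mulh.MUL  WAW r4
c1: i1 ld.MEM  RAW r4
c2: i2 or.ALU  RAW r1
c3: i3 and.ALU  WAW r2
c4: i4,i5 sll.ALU mul.MUL  pair
c5: i6,i7 ld.MEM add.ALU  pair
c6: i8,i9 or.ALU st.MEM  pair
c7: i10 mulh.MUL  no-port MUL/BR
c8: i11 blt.BR  tail

CYCLES = 9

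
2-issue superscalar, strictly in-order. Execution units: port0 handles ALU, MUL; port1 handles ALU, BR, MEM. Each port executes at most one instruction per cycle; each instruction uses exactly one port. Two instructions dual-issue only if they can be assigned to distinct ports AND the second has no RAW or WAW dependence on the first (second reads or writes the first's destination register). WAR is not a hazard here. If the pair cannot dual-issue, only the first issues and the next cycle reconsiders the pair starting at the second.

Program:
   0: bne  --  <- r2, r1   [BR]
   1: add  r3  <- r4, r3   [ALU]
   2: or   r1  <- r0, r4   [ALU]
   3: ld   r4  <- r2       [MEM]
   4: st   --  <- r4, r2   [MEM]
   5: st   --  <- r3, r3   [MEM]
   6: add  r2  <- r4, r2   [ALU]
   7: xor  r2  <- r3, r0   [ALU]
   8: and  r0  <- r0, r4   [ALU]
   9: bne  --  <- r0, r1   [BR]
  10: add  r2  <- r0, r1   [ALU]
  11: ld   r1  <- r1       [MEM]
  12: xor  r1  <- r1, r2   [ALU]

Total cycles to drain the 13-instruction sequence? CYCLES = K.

  cy0 -> i0&i1 (bne.BR+add.ALU) pair
  cy1 -> i2&i3 (or.ALU+ld.MEM) pair
  cy2 -> i4 (st.MEM) no-port MEM/MEM
  cy3 -> i5&i6 (st.MEM+add.ALU) pair
  cy4 -> i7&i8 (xor.ALU+and.ALU) pair
  cy5 -> i9&i10 (bne.BR+add.ALU) pair
  cy6 -> i11 (ld.MEM) RAW+WAW r1
  cy7 -> i12 (xor.ALU) tail

CYCLES = 8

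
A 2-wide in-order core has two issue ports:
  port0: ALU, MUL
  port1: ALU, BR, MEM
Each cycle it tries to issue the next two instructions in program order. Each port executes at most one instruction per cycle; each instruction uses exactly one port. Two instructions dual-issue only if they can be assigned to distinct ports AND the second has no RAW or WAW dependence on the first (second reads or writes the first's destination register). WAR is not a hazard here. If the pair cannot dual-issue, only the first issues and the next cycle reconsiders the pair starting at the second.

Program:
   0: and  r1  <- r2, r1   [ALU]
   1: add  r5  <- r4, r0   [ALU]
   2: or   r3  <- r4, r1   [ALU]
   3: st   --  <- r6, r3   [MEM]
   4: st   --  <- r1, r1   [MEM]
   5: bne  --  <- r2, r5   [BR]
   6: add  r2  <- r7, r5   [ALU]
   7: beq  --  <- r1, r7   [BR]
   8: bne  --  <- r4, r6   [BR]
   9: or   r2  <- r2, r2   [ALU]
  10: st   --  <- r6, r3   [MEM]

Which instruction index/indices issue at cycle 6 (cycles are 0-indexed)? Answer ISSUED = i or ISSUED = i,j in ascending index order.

t=0 i0&i1:and+add ; dual
t=1 i2:or ; RAW r3
t=2 i3:st ; no-port MEM/MEM
t=3 i4:st ; no-port MEM/BR
t=4 i5&i6:bne+add ; dual
t=5 i7:beq ; no-port BR/BR
t=6 i8&i9:bne+or ; dual
t=7 i10:st ; tail

ISSUED = 8,9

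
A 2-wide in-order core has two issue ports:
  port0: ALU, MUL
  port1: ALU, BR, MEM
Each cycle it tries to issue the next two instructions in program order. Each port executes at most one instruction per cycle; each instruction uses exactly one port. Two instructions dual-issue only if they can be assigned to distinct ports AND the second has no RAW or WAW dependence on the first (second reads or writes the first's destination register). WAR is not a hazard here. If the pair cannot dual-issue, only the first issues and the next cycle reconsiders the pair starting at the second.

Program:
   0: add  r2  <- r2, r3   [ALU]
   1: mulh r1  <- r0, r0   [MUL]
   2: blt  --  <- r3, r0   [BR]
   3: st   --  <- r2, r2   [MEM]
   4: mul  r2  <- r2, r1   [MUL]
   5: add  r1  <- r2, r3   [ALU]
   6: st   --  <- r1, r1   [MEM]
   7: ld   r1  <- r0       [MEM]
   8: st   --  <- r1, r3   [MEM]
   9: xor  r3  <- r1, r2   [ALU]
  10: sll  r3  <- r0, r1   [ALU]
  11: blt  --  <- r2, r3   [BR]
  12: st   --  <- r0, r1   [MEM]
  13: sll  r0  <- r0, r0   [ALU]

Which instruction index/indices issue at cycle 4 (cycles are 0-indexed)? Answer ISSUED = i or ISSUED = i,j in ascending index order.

  cy0 -> i0+i1 (add.ALU/mulh.MUL) dual
  cy1 -> i2 (blt.BR) no-port BR/MEM
  cy2 -> i3+i4 (st.MEM/mul.MUL) dual
  cy3 -> i5 (add.ALU) RAW r1
  cy4 -> i6 (st.MEM) no-port MEM/MEM
  cy5 -> i7 (ld.MEM) no-port MEM/MEM
  cy6 -> i8+i9 (st.MEM/xor.ALU) dual
  cy7 -> i10 (sll.ALU) RAW r3
  cy8 -> i11 (blt.BR) no-port BR/MEM
  cy9 -> i12+i13 (st.MEM/sll.ALU) dual

ISSUED = 6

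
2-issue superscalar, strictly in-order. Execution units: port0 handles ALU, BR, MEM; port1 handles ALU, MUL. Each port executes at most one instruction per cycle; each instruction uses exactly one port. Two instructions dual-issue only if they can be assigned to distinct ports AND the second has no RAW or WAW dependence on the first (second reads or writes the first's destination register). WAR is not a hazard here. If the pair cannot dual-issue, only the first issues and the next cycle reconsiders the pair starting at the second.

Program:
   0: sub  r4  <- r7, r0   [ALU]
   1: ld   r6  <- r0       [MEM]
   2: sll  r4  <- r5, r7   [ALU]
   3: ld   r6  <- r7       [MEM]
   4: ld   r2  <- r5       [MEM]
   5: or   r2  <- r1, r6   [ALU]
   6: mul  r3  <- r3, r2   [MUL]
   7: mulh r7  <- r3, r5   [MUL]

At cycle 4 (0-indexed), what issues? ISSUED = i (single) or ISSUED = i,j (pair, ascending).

ISSUED = 6

t=0 i0,i1:sub/ld ; 2-wide
t=1 i2,i3:sll/ld ; 2-wide
t=2 i4:ld ; WAW r2
t=3 i5:or ; RAW r2
t=4 i6:mul ; no-port MUL/MUL
t=5 i7:mulh ; tail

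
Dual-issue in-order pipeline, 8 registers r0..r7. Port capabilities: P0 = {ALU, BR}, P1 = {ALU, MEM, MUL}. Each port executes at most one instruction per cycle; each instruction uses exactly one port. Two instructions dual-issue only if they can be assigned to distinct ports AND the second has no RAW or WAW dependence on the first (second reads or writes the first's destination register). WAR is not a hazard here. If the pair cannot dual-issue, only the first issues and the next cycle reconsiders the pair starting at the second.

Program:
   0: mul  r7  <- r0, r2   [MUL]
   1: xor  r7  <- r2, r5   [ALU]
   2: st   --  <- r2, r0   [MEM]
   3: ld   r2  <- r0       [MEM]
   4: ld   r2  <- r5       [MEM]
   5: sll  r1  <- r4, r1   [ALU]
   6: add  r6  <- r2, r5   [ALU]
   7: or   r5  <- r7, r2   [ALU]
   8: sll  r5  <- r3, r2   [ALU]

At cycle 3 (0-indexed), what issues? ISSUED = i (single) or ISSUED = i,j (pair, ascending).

ISSUED = 4,5

#0 head=0: mul i0 WAW r7
#1 head=1: xor+st i1,i2 2-wide
#2 head=3: ld i3 no-port MEM/MEM
#3 head=4: ld+sll i4,i5 2-wide
#4 head=6: add+or i6,i7 2-wide
#5 head=8: sll i8 tail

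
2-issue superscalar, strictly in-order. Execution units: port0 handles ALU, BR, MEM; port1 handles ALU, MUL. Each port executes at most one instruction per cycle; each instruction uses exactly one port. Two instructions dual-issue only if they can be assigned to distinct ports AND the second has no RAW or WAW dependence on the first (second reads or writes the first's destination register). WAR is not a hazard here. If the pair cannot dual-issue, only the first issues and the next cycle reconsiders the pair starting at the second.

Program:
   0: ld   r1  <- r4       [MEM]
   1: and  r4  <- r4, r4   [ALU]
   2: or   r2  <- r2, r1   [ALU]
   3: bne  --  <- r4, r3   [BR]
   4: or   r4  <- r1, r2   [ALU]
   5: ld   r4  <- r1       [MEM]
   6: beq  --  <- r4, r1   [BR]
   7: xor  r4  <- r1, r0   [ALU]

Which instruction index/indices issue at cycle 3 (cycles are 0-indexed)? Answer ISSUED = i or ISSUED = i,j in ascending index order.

c0: i0&i1 ld.MEM/and.ALU  pair
c1: i2&i3 or.ALU/bne.BR  pair
c2: i4 or.ALU  WAW r4
c3: i5 ld.MEM  no-port MEM/BR
c4: i6&i7 beq.BR/xor.ALU  pair

ISSUED = 5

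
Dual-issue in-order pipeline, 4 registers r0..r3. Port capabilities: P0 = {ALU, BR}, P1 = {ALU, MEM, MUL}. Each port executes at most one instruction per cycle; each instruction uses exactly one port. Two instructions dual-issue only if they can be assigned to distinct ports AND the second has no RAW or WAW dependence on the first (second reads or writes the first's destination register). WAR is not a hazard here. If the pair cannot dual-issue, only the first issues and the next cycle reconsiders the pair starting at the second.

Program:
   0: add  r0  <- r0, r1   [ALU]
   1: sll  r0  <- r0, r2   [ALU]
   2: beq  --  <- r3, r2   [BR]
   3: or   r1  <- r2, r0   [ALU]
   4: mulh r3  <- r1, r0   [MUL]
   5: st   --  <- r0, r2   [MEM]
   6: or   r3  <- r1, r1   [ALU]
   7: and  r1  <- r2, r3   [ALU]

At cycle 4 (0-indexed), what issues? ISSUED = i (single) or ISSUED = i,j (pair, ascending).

  cy0 -> i0 (add.ALU) RAW+WAW r0
  cy1 -> i1,i2 (sll.ALU/beq.BR) 2-wide
  cy2 -> i3 (or.ALU) RAW r1
  cy3 -> i4 (mulh.MUL) no-port MUL/MEM
  cy4 -> i5,i6 (st.MEM/or.ALU) 2-wide
  cy5 -> i7 (and.ALU) tail

ISSUED = 5,6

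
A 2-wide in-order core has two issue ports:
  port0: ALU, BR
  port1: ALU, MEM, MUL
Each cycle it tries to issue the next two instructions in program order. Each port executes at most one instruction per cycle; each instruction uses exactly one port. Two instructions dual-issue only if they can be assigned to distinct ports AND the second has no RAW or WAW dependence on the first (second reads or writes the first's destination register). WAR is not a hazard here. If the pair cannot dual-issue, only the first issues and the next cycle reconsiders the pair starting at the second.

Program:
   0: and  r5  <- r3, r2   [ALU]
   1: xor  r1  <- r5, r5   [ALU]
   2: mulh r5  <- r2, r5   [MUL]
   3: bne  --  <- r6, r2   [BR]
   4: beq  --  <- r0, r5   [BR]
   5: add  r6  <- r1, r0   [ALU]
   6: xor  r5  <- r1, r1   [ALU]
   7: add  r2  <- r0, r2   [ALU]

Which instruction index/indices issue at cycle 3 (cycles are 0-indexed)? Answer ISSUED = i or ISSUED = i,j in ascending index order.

[0] i0  and  -- RAW r5
[1] i1&i2  xor+mulh  -- dual
[2] i3  bne  -- no-port BR/BR
[3] i4&i5  beq+add  -- dual
[4] i6&i7  xor+add  -- dual

ISSUED = 4,5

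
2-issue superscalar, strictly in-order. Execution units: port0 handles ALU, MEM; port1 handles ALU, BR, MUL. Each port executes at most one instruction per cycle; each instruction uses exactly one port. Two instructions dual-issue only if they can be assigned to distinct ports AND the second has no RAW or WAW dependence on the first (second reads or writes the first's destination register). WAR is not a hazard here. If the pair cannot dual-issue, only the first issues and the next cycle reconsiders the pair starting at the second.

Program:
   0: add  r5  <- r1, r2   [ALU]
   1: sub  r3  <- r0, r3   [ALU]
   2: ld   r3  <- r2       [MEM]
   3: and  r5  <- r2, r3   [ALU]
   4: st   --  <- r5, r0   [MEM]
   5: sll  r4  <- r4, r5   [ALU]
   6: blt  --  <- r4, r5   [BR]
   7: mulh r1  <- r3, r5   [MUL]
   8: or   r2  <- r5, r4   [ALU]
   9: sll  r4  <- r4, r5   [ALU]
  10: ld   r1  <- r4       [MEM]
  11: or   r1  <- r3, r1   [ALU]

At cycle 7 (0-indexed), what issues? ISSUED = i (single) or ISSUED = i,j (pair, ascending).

ISSUED = 10

[0] i0,i1  add.ALU+sub.ALU  -- 2-wide
[1] i2  ld.MEM  -- RAW r3
[2] i3  and.ALU  -- RAW r5
[3] i4,i5  st.MEM+sll.ALU  -- 2-wide
[4] i6  blt.BR  -- no-port BR/MUL
[5] i7,i8  mulh.MUL+or.ALU  -- 2-wide
[6] i9  sll.ALU  -- RAW r4
[7] i10  ld.MEM  -- RAW+WAW r1
[8] i11  or.ALU  -- tail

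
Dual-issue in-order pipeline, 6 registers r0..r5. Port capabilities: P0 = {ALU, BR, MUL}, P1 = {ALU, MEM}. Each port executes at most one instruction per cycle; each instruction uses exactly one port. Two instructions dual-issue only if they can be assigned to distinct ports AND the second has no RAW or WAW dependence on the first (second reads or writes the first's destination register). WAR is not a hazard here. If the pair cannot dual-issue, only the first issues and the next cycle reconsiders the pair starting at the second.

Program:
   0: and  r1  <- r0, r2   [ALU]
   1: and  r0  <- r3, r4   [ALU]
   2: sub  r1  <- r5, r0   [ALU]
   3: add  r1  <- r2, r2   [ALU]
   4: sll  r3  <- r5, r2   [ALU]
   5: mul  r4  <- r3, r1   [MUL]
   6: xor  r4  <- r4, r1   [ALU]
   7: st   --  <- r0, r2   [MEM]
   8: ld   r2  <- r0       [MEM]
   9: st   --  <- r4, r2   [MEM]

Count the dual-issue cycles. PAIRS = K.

c0: i0+i1 and.ALU and.ALU  2-wide
c1: i2 sub.ALU  WAW r1
c2: i3+i4 add.ALU sll.ALU  2-wide
c3: i5 mul.MUL  RAW+WAW r4
c4: i6+i7 xor.ALU st.MEM  2-wide
c5: i8 ld.MEM  no-port MEM/MEM
c6: i9 st.MEM  tail

PAIRS = 3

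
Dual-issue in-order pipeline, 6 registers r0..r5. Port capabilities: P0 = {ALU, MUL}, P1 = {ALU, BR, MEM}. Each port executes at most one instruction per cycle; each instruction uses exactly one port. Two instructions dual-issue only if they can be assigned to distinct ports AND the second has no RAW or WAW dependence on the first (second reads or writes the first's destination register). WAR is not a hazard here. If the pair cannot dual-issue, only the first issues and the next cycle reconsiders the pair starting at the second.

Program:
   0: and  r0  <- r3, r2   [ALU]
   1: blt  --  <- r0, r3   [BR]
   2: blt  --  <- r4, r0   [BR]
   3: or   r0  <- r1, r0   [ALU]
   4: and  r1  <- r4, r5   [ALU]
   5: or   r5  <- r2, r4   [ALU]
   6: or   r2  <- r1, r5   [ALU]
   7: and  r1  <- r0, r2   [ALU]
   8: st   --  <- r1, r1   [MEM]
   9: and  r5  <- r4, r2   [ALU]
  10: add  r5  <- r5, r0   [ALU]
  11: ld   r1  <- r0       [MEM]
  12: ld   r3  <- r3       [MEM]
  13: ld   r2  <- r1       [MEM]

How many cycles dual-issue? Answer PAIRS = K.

t=0 i0:and ; RAW r0
t=1 i1:blt ; no-port BR/BR
t=2 i2&i3:blt or ; 2-wide
t=3 i4&i5:and or ; 2-wide
t=4 i6:or ; RAW r2
t=5 i7:and ; RAW r1
t=6 i8&i9:st and ; 2-wide
t=7 i10&i11:add ld ; 2-wide
t=8 i12:ld ; no-port MEM/MEM
t=9 i13:ld ; tail

PAIRS = 4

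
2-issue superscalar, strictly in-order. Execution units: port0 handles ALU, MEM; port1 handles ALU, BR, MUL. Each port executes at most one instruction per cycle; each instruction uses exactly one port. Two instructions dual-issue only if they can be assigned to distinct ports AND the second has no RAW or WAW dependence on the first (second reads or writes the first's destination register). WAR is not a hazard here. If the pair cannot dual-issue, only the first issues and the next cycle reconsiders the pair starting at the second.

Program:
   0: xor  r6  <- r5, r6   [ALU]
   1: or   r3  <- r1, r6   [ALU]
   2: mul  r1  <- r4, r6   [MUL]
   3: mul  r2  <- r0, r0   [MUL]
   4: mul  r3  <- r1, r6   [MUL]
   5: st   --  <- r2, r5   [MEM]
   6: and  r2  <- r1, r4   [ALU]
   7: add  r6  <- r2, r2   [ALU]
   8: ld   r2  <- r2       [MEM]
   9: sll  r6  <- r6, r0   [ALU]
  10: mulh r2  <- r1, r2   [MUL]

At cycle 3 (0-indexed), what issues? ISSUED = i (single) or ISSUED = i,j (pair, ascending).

ISSUED = 4,5

#0 head=0: xor.ALU i0 RAW r6
#1 head=1: or.ALU;mul.MUL i1+i2 dual
#2 head=3: mul.MUL i3 no-port MUL/MUL
#3 head=4: mul.MUL;st.MEM i4+i5 dual
#4 head=6: and.ALU i6 RAW r2
#5 head=7: add.ALU;ld.MEM i7+i8 dual
#6 head=9: sll.ALU;mulh.MUL i9+i10 dual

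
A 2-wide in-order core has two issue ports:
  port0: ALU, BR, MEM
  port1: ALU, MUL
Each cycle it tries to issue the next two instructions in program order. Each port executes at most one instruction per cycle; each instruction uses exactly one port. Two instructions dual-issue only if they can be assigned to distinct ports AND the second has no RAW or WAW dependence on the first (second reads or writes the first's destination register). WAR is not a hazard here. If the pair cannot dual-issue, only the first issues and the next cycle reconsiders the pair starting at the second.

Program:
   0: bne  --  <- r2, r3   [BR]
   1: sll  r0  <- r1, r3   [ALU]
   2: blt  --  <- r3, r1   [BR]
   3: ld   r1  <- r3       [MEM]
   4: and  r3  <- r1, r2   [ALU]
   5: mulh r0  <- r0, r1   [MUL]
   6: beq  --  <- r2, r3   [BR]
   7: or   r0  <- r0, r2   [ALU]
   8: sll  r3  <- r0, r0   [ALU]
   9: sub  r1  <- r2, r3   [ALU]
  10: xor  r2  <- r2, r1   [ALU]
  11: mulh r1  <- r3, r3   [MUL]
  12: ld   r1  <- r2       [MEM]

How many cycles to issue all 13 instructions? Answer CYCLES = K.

CYCLES = 9

#0 head=0: bne;sll i0,i1 2-wide
#1 head=2: blt i2 no-port BR/MEM
#2 head=3: ld i3 RAW r1
#3 head=4: and;mulh i4,i5 2-wide
#4 head=6: beq;or i6,i7 2-wide
#5 head=8: sll i8 RAW r3
#6 head=9: sub i9 RAW r1
#7 head=10: xor;mulh i10,i11 2-wide
#8 head=12: ld i12 tail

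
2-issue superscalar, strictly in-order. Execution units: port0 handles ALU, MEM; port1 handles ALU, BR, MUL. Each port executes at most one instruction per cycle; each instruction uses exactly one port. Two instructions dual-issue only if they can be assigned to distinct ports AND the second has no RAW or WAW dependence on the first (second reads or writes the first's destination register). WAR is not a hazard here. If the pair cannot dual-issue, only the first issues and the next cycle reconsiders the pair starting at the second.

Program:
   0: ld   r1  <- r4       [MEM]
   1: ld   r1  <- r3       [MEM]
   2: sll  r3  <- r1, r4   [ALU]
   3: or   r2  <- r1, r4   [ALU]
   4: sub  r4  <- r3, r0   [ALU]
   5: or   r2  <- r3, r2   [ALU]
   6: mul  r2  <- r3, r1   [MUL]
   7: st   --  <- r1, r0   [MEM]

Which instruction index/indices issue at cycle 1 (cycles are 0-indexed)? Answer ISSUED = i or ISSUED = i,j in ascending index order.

t=0 i0:ld ; no-port MEM/MEM
t=1 i1:ld ; RAW r1
t=2 i2,i3:sll or ; dual
t=3 i4,i5:sub or ; dual
t=4 i6,i7:mul st ; dual

ISSUED = 1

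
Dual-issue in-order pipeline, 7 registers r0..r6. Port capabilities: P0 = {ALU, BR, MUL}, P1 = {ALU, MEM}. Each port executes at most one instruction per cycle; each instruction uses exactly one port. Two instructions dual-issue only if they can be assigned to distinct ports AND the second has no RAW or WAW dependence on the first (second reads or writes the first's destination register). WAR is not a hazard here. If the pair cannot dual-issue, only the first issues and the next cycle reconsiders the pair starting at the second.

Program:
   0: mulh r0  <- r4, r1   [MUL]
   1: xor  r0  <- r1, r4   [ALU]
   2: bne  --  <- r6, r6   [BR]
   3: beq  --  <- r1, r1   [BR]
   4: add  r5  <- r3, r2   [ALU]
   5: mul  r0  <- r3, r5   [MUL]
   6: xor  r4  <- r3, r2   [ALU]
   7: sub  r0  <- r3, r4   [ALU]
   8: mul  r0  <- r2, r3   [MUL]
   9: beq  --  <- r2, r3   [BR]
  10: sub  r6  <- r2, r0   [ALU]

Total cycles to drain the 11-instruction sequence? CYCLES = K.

  cy0 -> i0 (mulh) WAW r0
  cy1 -> i1+i2 (xor;bne) 2-wide
  cy2 -> i3+i4 (beq;add) 2-wide
  cy3 -> i5+i6 (mul;xor) 2-wide
  cy4 -> i7 (sub) WAW r0
  cy5 -> i8 (mul) no-port MUL/BR
  cy6 -> i9+i10 (beq;sub) 2-wide

CYCLES = 7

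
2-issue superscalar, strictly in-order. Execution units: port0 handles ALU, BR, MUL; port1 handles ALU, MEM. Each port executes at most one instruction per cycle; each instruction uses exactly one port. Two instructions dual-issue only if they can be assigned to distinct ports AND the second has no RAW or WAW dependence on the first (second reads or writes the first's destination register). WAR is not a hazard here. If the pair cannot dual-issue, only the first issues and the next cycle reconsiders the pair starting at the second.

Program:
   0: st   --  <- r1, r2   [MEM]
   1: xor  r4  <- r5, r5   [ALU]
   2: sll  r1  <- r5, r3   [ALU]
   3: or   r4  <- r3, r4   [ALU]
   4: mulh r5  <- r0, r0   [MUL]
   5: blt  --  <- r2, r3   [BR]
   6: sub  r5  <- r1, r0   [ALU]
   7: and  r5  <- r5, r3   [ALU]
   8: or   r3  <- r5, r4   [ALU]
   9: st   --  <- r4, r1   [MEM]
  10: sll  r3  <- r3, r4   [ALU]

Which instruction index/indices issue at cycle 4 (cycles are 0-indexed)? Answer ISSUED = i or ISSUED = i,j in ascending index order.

c0: i0+i1 st.MEM;xor.ALU  2-wide
c1: i2+i3 sll.ALU;or.ALU  2-wide
c2: i4 mulh.MUL  no-port MUL/BR
c3: i5+i6 blt.BR;sub.ALU  2-wide
c4: i7 and.ALU  RAW r5
c5: i8+i9 or.ALU;st.MEM  2-wide
c6: i10 sll.ALU  tail

ISSUED = 7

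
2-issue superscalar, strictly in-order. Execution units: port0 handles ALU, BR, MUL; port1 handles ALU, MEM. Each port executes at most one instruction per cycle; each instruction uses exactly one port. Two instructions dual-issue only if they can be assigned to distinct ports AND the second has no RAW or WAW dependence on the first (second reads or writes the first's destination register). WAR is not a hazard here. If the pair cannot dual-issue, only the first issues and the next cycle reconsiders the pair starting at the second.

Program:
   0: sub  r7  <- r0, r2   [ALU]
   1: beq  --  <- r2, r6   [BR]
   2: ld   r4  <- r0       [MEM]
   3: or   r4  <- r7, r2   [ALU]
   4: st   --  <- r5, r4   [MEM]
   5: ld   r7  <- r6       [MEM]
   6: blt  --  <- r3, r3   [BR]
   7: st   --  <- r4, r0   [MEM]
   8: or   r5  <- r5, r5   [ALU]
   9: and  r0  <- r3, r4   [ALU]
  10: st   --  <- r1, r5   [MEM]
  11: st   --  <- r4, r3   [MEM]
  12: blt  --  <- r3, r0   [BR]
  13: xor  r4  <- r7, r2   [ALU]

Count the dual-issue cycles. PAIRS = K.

  cy0 -> i0,i1 (sub+beq) dual
  cy1 -> i2 (ld) WAW r4
  cy2 -> i3 (or) RAW r4
  cy3 -> i4 (st) no-port MEM/MEM
  cy4 -> i5,i6 (ld+blt) dual
  cy5 -> i7,i8 (st+or) dual
  cy6 -> i9,i10 (and+st) dual
  cy7 -> i11,i12 (st+blt) dual
  cy8 -> i13 (xor) tail

PAIRS = 5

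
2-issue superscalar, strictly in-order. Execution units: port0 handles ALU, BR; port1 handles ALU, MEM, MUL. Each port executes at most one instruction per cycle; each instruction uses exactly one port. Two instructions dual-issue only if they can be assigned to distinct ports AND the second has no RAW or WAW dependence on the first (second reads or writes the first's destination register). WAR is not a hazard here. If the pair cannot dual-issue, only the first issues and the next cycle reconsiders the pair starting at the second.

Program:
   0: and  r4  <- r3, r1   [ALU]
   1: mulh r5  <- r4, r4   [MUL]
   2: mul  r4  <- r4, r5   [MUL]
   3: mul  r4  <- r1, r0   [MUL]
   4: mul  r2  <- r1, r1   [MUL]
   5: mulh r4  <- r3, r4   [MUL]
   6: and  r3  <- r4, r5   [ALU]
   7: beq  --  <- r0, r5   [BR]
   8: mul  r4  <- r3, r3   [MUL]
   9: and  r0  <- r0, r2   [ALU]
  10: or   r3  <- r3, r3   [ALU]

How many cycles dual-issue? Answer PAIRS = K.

PAIRS = 2

t=0 i0:and.ALU ; RAW r4
t=1 i1:mulh.MUL ; no-port MUL/MUL
t=2 i2:mul.MUL ; no-port MUL/MUL
t=3 i3:mul.MUL ; no-port MUL/MUL
t=4 i4:mul.MUL ; no-port MUL/MUL
t=5 i5:mulh.MUL ; RAW r4
t=6 i6,i7:and.ALU+beq.BR ; 2-wide
t=7 i8,i9:mul.MUL+and.ALU ; 2-wide
t=8 i10:or.ALU ; tail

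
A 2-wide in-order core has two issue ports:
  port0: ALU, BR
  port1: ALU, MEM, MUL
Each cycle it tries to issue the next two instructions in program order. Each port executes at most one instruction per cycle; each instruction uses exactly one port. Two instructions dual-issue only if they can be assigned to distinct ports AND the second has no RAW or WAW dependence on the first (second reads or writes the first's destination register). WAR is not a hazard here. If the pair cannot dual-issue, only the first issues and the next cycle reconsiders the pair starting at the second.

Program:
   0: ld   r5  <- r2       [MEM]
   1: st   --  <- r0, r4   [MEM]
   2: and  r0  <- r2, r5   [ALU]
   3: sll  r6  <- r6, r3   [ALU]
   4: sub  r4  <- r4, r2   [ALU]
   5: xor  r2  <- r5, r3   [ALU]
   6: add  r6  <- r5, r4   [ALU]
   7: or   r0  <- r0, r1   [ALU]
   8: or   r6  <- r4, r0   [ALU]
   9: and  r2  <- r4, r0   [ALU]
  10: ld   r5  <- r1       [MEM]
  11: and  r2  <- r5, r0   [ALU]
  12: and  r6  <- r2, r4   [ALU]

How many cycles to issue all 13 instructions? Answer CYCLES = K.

0. ld @i0  | no-port MEM/MEM
1. st+and @i1/i2  | dual
2. sll+sub @i3/i4  | dual
3. xor+add @i5/i6  | dual
4. or @i7  | RAW r0
5. or+and @i8/i9  | dual
6. ld @i10  | RAW r5
7. and @i11  | RAW r2
8. and @i12  | tail

CYCLES = 9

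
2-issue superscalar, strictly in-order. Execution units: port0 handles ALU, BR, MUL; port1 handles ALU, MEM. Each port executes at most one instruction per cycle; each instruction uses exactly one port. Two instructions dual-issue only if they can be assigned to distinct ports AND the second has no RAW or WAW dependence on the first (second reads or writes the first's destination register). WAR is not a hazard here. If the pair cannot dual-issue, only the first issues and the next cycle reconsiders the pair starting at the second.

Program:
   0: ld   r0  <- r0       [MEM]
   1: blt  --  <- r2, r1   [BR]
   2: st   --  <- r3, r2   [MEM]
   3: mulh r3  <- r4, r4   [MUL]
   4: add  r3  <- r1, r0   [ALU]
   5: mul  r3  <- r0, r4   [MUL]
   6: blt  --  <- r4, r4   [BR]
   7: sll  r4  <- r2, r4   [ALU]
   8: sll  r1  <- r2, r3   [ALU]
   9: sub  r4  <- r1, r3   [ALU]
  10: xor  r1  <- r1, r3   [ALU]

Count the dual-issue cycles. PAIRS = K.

  cy0 -> i0/i1 (ld.MEM;blt.BR) 2-wide
  cy1 -> i2/i3 (st.MEM;mulh.MUL) 2-wide
  cy2 -> i4 (add.ALU) WAW r3
  cy3 -> i5 (mul.MUL) no-port MUL/BR
  cy4 -> i6/i7 (blt.BR;sll.ALU) 2-wide
  cy5 -> i8 (sll.ALU) RAW r1
  cy6 -> i9/i10 (sub.ALU;xor.ALU) 2-wide

PAIRS = 4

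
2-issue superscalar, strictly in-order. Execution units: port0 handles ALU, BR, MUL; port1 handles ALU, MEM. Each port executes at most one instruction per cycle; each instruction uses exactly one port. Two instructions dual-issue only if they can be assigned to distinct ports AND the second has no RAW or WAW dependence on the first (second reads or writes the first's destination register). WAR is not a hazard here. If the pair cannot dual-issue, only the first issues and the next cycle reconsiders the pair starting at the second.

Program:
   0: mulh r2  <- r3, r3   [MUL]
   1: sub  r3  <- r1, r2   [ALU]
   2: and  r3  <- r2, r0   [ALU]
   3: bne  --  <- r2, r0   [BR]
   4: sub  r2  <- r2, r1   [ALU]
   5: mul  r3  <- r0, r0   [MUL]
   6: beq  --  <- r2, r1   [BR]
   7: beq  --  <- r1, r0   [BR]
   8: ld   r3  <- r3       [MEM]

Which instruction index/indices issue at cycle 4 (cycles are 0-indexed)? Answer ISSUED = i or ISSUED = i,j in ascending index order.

ISSUED = 6

c0: i0 mulh.MUL  RAW r2
c1: i1 sub.ALU  WAW r3
c2: i2&i3 and.ALU bne.BR  2-wide
c3: i4&i5 sub.ALU mul.MUL  2-wide
c4: i6 beq.BR  no-port BR/BR
c5: i7&i8 beq.BR ld.MEM  2-wide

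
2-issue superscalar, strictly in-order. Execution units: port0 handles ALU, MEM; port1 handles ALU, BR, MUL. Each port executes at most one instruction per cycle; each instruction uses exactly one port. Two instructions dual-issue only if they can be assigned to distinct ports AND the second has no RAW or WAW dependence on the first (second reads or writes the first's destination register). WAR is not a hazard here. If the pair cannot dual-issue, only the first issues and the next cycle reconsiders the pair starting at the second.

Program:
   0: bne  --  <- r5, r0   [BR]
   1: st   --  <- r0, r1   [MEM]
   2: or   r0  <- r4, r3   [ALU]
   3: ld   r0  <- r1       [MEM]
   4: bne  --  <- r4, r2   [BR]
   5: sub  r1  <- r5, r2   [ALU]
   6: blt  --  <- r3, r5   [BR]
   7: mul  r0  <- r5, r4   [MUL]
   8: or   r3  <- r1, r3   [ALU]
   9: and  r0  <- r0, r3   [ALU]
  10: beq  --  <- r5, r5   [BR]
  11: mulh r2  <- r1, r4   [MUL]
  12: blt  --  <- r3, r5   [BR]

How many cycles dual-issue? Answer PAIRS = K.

  cy0 -> i0+i1 (bne.BR st.MEM) 2-wide
  cy1 -> i2 (or.ALU) WAW r0
  cy2 -> i3+i4 (ld.MEM bne.BR) 2-wide
  cy3 -> i5+i6 (sub.ALU blt.BR) 2-wide
  cy4 -> i7+i8 (mul.MUL or.ALU) 2-wide
  cy5 -> i9+i10 (and.ALU beq.BR) 2-wide
  cy6 -> i11 (mulh.MUL) no-port MUL/BR
  cy7 -> i12 (blt.BR) tail

PAIRS = 5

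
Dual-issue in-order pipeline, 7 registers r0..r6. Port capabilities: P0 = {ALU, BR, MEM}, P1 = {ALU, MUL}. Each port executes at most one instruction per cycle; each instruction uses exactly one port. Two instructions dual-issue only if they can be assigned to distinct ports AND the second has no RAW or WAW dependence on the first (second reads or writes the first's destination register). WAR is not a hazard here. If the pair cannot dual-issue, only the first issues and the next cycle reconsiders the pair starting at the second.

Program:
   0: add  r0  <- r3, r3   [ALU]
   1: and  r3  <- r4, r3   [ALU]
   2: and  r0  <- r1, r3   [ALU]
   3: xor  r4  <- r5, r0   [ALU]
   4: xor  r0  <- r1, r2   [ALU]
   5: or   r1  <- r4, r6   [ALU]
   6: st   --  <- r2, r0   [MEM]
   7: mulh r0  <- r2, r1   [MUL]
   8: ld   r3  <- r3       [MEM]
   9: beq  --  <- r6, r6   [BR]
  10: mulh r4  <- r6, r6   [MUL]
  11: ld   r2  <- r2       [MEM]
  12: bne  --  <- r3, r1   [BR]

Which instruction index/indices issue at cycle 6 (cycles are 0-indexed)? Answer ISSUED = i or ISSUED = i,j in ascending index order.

ISSUED = 11

#0 head=0: add.ALU/and.ALU i0/i1 dual
#1 head=2: and.ALU i2 RAW r0
#2 head=3: xor.ALU/xor.ALU i3/i4 dual
#3 head=5: or.ALU/st.MEM i5/i6 dual
#4 head=7: mulh.MUL/ld.MEM i7/i8 dual
#5 head=9: beq.BR/mulh.MUL i9/i10 dual
#6 head=11: ld.MEM i11 no-port MEM/BR
#7 head=12: bne.BR i12 tail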